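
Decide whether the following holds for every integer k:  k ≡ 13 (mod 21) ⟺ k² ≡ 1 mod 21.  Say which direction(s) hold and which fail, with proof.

(⇒) holds; (⇐) fails.

[⇒] Suppose k ≡ 13 (mod 21). Write k = 21j + 13. Then (21j + 13)² = 441j² + 546j + 169 = 21(21j² + 26j + 8) + 1, so k² ≡ 1 (mod 21).

[⇐] This fails: take k = 1. Then 1² = 1 ≡ 1 (mod 21), yet 1 ≡ 1 (mod 21), not 13.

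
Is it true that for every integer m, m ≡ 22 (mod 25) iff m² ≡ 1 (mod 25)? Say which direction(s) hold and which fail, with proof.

Forward direction. This fails: take m = 22. Then 22 ≡ 22 (mod 25), but 22² = 484 ≡ 9 (mod 25), not 1.

Converse. This fails: take m = 1. Then 1² = 1 ≡ 1 (mod 25), yet 1 ≡ 1 (mod 25), not 22.

(⇒) fails and (⇐) fails.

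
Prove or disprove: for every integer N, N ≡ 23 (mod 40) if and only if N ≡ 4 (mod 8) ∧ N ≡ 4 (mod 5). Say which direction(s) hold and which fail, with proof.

Neither direction holds.

(⟹) This fails: N = 23 gives 23 ≡ 23 (mod 40) but 23 ≡ 7 (mod 8), so the conjunction on the right does not hold.

(⟸) This fails: N = 4 satisfies both congruences on the right (4 ≡ 4 mod 8 and 4 ≡ 4 mod 5) yet 4 ≡ 4 (mod 40), not 23.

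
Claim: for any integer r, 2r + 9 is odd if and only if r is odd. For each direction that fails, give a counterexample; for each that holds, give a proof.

(→) This fails: take r = 4. Then 2r + 9 = 17, which is odd, yet r = 4 is even, not odd.

(←) Suppose r is odd. Since 2 is even, 2r is even for every r, so 2r + 9 has the same parity as 9, which is odd. Hence 2r + 9 is odd.

Only the converse holds.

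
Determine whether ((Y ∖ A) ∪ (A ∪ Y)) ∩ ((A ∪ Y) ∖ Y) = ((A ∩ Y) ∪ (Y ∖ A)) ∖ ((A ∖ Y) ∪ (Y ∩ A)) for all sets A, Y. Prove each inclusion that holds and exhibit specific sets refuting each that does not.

Both inclusions fail.

(⊆) This inclusion fails. Take A = {1}, Y = ∅; then 1 ∈ ((Y ∖ A) ∪ (A ∪ Y)) ∩ ((A ∪ Y) ∖ Y) but 1 ∉ ((A ∩ Y) ∪ (Y ∖ A)) ∖ ((A ∖ Y) ∪ (Y ∩ A)).

(⊇) This inclusion fails. Take A = ∅, Y = {1}; then 1 ∈ ((A ∩ Y) ∪ (Y ∖ A)) ∖ ((A ∖ Y) ∪ (Y ∩ A)) but 1 ∉ ((Y ∖ A) ∪ (A ∪ Y)) ∩ ((A ∪ Y) ∖ Y).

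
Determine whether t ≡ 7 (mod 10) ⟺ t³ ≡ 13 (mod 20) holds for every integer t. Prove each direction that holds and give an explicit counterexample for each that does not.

Only the converse holds.

(→) This fails: take t = 7. Then 7 ≡ 7 (mod 10), but 7³ = 343 ≡ 3 (mod 20), not 13.

(←) Conversely, the residues r modulo 20 with r³ ≡ 13 (mod 20) are exactly {17}, and each is ≡ 7 (mod 10).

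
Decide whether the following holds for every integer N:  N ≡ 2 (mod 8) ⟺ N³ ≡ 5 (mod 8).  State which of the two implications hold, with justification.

(⇒) fails and (⇐) fails.

[⇒] This fails: take N = 2. Then 2 ≡ 2 (mod 8), but 2³ = 8 ≡ 0 (mod 8), not 5.

[⇐] This fails: take N = 5. Then 5³ = 125 ≡ 5 (mod 8), yet 5 ≡ 5 (mod 8), not 2.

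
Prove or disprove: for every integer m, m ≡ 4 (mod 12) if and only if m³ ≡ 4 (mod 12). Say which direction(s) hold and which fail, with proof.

(→) Suppose m ≡ 4 (mod 12). Write m = 12j + 4. Then (12j + 4)³ = 1728j³ + 1728j² + 576j + 64 = 12(144j³ + 144j² + 48j + 5) + 4, so m³ ≡ 4 (mod 12).

(←) This fails: take m = 10. Then 10³ = 1000 ≡ 4 (mod 12), yet 10 ≡ 10 (mod 12), not 4.

Not equivalent: only (⇒) holds.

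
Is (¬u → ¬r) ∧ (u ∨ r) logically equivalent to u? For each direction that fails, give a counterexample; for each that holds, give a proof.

(⇐) Assume the antecedent. If u is true, (¬u → ¬r) ∧ (u ∨ r) reduces to true regardless of the other variables. If u is false, the antecedent cannot hold. Either way (¬u → ¬r) ∧ (u ∨ r) holds.

(⇒) Assume the antecedent. If u is true, u reduces to true regardless of the other variables. If u is false, the antecedent cannot hold. Either way u holds.

Both directions hold; the statement is true.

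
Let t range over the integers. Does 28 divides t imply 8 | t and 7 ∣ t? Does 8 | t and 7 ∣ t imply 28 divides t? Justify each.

(→) This fails: take t = 28. Certainly 28 ∣ 28, but 8 ∤ 28.

(←) Suppose 8 ∣ t and 7 ∣ t. Any common multiple of 8 and 7 is a multiple of their lcm; here gcd(8, 7) = 1, so lcm(8, 7) = 8·7 = 56, so 56 ∣ t. Since 28 ∣ 56, it follows that 28 ∣ t.

Only the converse holds.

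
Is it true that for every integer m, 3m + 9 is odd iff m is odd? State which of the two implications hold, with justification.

(⇒) This fails: m = 0 gives 3m + 9 = 9, which is odd, but 0 is even, not odd.

(⇐) This also fails: m = 5 is odd, but 3m + 9 = 24 is even, not odd.

Neither direction holds.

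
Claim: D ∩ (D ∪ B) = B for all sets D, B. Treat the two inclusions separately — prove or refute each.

(⊆) fails and (⊇) fails.

(⟹) This inclusion fails. Take D = {1}, B = ∅; then 1 ∈ D ∩ (D ∪ B) but 1 ∉ B.

(⟸) This inclusion fails. Take D = ∅, B = {1}; then 1 ∈ B but 1 ∉ D ∩ (D ∪ B).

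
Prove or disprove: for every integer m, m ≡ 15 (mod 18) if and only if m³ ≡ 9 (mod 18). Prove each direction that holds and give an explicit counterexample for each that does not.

(⇒) Suppose m ≡ 15 (mod 18). Write m = 18j + 15. Then (18j + 15)³ = 5832j³ + 14580j² + 12150j + 3375 = 18(324j³ + 810j² + 675j + 187) + 9, so m³ ≡ 9 (mod 18).

(⇐) This fails: take m = 3. Then 3³ = 27 ≡ 9 (mod 18), yet 3 ≡ 3 (mod 18), not 15.

Only the forward implication holds.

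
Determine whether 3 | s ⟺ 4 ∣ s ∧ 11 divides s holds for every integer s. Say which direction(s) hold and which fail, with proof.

Both directions fail.

(⟹) This fails: take s = 3. Certainly 3 ∣ 3, but 4 ∤ 3.

(⟸) This fails: take s = 44. Both 4 ∣ 44 and 11 ∣ 44, yet 44 is not a multiple of 3 (since 44 = 14·3 + 2), so 3 ∤ 44.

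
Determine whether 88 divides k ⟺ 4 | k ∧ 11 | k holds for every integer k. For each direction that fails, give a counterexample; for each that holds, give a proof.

Not equivalent: only (⇒) holds.

Forward direction. If 88 ∣ k, write k = 88q. Since 88 = 22·4, k = 4·(22q), so 4 ∣ k; and since 88 = 8·11, k = 11·(8q), so 11 ∣ k.

Converse. This fails: take k = 44. Both 4 ∣ 44 and 11 ∣ 44, yet 44 is not a multiple of 88 (since 44 = 0·88 + 44), so 88 ∤ 44.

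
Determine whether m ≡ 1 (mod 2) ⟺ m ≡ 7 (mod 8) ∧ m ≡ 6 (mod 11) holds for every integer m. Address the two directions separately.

[⇒] This fails: m = 1 gives 1 ≡ 1 (mod 2) but 1 ≡ 1 (mod 8), so the conjunction on the right does not hold.

[⇐] Conversely, if m ≡ 7 (mod 8) and m ≡ 6 (mod 11), then by the Chinese remainder theorem m ≡ 39 (mod 88). Since 39 ≡ 1 (mod 2) and 2 ∣ 88, we get m ≡ 1 (mod 2).

(⇒) fails; (⇐) holds.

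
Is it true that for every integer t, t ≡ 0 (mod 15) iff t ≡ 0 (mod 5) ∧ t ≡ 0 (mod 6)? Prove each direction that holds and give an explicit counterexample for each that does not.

Only the reverse direction holds.

[⇒] This fails: t = 15 gives 15 ≡ 0 (mod 15) but 15 ≡ 3 (mod 6), so the conjunction on the right does not hold.

[⇐] Conversely, if t ≡ 0 (mod 5) and t ≡ 0 (mod 6), then by the Chinese remainder theorem t ≡ 0 (mod 30). Since 0 ≡ 0 (mod 15) and 15 ∣ 30, we get t ≡ 0 (mod 15).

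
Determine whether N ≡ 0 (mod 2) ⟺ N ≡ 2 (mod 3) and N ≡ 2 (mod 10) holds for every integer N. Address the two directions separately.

Not equivalent: only (⇐) holds.

(→) This fails: N = 0 gives 0 ≡ 0 (mod 2) but 0 ≡ 0 (mod 3), so the conjunction on the right does not hold.

(←) Conversely, if N ≡ 2 (mod 3) and N ≡ 2 (mod 10), then by the Chinese remainder theorem N ≡ 2 (mod 30). Since 2 ≡ 0 (mod 2) and 2 ∣ 30, we get N ≡ 0 (mod 2).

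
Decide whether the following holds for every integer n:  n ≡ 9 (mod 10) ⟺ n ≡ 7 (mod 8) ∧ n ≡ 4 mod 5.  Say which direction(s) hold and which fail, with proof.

(⇒) fails; (⇐) holds.

Converse. If n ≡ 7 (mod 8) and n ≡ 4 (mod 5), then by the Chinese remainder theorem n ≡ 39 (mod 40). Since 39 ≡ 9 (mod 10) and 10 ∣ 40, we get n ≡ 9 (mod 10).

Forward direction. This fails: n = 9 gives 9 ≡ 9 (mod 10) but 9 ≡ 1 (mod 8), so the conjunction on the right does not hold.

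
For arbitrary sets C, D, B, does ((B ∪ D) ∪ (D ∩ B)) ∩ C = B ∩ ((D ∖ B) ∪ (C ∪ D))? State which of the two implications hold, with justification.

(⟹) This inclusion fails. Take C = {1}, D = {1}, B = ∅; then 1 ∈ ((B ∪ D) ∪ (D ∩ B)) ∩ C but 1 ∉ B ∩ ((D ∖ B) ∪ (C ∪ D)).

(⟸) This inclusion fails. Take C = ∅, D = {1}, B = {1}; then 1 ∈ B ∩ ((D ∖ B) ∪ (C ∪ D)) but 1 ∉ ((B ∪ D) ∪ (D ∩ B)) ∩ C.

(⊆) fails and (⊇) fails.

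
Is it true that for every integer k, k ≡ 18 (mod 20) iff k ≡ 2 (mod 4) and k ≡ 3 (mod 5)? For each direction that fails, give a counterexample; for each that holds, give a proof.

(⇒) Suppose k ≡ 18 (mod 20); write k = 20j + 18. Since 4 ∣ 20, reducing mod 4 gives k ≡ 18 ≡ 2 (mod 4); since 5 ∣ 20, reducing mod 5 gives k ≡ 18 ≡ 3 (mod 5).

(⇐) Conversely, if k ≡ 2 (mod 4) and k ≡ 3 (mod 5), then by the Chinese remainder theorem k ≡ 18 (mod 20). This is exactly k ≡ 18 (mod 20).

Both implications hold.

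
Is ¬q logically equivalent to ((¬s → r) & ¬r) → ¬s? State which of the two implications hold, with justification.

(⇒) This fails. Under s = T, r = F, q = F, the left side is true but the right side is false.

(⇐) This fails. Under s = F, r = F, q = T, the left side is false but the right side is true.

(⇒) fails and (⇐) fails.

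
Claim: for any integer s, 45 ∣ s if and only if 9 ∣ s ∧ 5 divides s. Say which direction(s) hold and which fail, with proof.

(⇒) If 45 ∣ s, write s = 45q. Since 45 = 5·9, s = 9·(5q), so 9 ∣ s; and since 45 = 9·5, s = 5·(9q), so 5 ∣ s.

(⇐) Suppose 9 ∣ s and 5 ∣ s. Any common multiple of 9 and 5 is a multiple of their lcm; here gcd(9, 5) = 1, so lcm(9, 5) = 9·5 = 45, so 45 ∣ s.

Both directions hold; the statement is true.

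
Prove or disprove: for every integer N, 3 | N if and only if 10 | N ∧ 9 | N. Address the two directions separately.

[⇒] This fails: take N = 3. Certainly 3 ∣ 3, but 10 ∤ 3.

[⇐] Suppose 10 ∣ N and 9 ∣ N. Any common multiple of 10 and 9 is a multiple of their lcm; here gcd(10, 9) = 1, so lcm(10, 9) = 10·9 = 90, so 90 ∣ N. Since 3 ∣ 90, it follows that 3 ∣ N.

Only the converse holds.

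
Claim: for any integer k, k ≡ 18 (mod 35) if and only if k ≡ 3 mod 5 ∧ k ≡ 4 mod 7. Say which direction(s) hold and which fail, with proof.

The biconditional holds.

[⇒] Suppose k ≡ 18 (mod 35); write k = 35j + 18. Since 5 ∣ 35, reducing mod 5 gives k ≡ 18 ≡ 3 (mod 5); since 7 ∣ 35, reducing mod 7 gives k ≡ 18 ≡ 4 (mod 7).

[⇐] Conversely, if k ≡ 3 (mod 5) and k ≡ 4 (mod 7), then by the Chinese remainder theorem k ≡ 18 (mod 35). This is exactly k ≡ 18 (mod 35).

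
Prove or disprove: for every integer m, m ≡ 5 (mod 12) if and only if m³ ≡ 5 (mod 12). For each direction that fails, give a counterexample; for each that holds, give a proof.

(→) Suppose m ≡ 5 (mod 12). Write m = 12j + 5. Then (12j + 5)³ = 1728j³ + 2160j² + 900j + 125 = 12(144j³ + 180j² + 75j + 10) + 5, so m³ ≡ 5 (mod 12).

(←) Conversely, suppose m³ ≡ 5 (mod 12). The only residue r in {0, …, 11} with r³ ≡ 5 (mod 12) is r = 5, so m ≡ 5 (mod 12).

Both implications hold.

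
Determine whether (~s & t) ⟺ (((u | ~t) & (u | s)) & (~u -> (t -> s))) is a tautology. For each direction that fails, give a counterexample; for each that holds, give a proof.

Both directions fail.

(⟹) This fails. Under s = F, u = F, t = T, the left side is true but the right side is false.

(⟸) This fails. Under s = T, u = F, t = F, the left side is false but the right side is true.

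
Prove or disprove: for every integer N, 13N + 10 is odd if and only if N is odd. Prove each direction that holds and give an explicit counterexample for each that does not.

(→) Suppose 13N + 10 is odd. Since 13 is odd, 13N and N have the same parity, so 13N + 10 ≡ N + 10 (mod 2). As 10 is even, 13N + 10 is odd exactly when N is odd. Thus N is odd.

(←) Conversely, suppose N is odd; write N = 2j + 1. Then 13N + 10 = 13·(2j + 1) + 10 = 2·13j + 23, which is odd.

The biconditional holds.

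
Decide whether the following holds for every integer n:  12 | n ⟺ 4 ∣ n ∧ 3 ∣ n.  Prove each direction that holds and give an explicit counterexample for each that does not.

(⇒) If 12 ∣ n, write n = 12q. Since 12 = 3·4, n = 4·(3q), so 4 ∣ n; and since 12 = 4·3, n = 3·(4q), so 3 ∣ n.

(⇐) Suppose 4 ∣ n and 3 ∣ n. Any common multiple of 4 and 3 is a multiple of their lcm; here gcd(4, 3) = 1, so lcm(4, 3) = 4·3 = 12, so 12 ∣ n.

Both implications hold.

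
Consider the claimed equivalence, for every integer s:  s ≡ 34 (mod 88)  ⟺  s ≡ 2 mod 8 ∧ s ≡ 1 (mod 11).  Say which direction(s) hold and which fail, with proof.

(→) Suppose s ≡ 34 (mod 88); write s = 88j + 34. Since 8 ∣ 88, reducing mod 8 gives s ≡ 34 ≡ 2 (mod 8); since 11 ∣ 88, reducing mod 11 gives s ≡ 34 ≡ 1 (mod 11).

(←) Conversely, if s ≡ 2 (mod 8) and s ≡ 1 (mod 11), then by the Chinese remainder theorem s ≡ 34 (mod 88). This is exactly s ≡ 34 (mod 88).

Equivalent; both directions hold.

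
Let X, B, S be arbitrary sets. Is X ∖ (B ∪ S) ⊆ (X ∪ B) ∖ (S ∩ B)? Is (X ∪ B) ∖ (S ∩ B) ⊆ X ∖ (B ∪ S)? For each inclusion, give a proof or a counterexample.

Forward inclusion. Let x ∈ X ∖ (B ∪ S). Then x ∈ X and x ∉ B, S, from which x ∈ (X ∪ B) ∖ (S ∩ B).

Reverse inclusion. This inclusion fails. Take X = ∅, B = {1}, S = ∅; then 1 ∈ (X ∪ B) ∖ (S ∩ B) but 1 ∉ X ∖ (B ∪ S).

The sets are not equal: only the forward inclusion holds.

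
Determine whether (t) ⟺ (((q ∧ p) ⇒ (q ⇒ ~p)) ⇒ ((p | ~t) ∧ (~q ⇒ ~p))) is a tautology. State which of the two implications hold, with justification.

Both directions fail.

[⇒] This fails. Under q = F, p = F, t = T, the left side is true but the right side is false.

[⇐] This fails. Under q = F, p = F, t = F, the left side is false but the right side is true.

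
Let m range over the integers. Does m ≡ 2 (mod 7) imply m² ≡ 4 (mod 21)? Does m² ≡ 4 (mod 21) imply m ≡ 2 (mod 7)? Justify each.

(→) This fails: take m = 9. Then 9 ≡ 2 (mod 7), but 9² = 81 ≡ 18 (mod 21), not 4.

(←) This fails: take m = 5. Then 5² = 25 ≡ 4 (mod 21), yet 5 ≡ 5 (mod 7), not 2.

Both directions fail.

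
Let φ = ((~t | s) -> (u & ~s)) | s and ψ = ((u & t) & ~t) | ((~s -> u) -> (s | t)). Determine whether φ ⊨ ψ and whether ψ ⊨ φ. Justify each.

(→) This fails. Under s = F, t = F, u = T, the left side is true but the right side is false.

(←) This fails. Under s = F, t = F, u = F, the left side is false but the right side is true.

Neither direction holds.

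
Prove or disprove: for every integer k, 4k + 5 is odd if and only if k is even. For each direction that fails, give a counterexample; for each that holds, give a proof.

Only the reverse direction holds.

[⇒] This fails: take k = 3. Then 4k + 5 = 17, which is odd, yet k = 3 is odd, not even.

[⇐] Suppose k is even. Since 4 is even, 4k is even for every k, so 4k + 5 has the same parity as 5, which is odd. Hence 4k + 5 is odd.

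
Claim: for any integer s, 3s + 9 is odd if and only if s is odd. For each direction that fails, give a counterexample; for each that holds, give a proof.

(⟹) This fails: s = 6 gives 3s + 9 = 27, which is odd, but 6 is even, not odd.

(⟸) This also fails: s = 1 is odd, but 3s + 9 = 12 is even, not odd.

Neither implication holds.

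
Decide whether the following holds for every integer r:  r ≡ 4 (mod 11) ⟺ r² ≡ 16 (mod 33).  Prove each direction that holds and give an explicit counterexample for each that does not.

(⇒) fails and (⇐) fails.

(⇒) This fails: take r = 15. Then 15 ≡ 4 (mod 11), but 15² = 225 ≡ 27 (mod 33), not 16.

(⇐) This fails: take r = 7. Then 7² = 49 ≡ 16 (mod 33), yet 7 ≡ 7 (mod 11), not 4.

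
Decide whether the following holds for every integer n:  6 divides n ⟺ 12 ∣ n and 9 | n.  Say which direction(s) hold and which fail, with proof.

Only the reverse direction holds.

(⟹) This fails: take n = 6. Certainly 6 ∣ 6, but 12 ∤ 6.

(⟸) Suppose 12 ∣ n and 9 ∣ n. Any common multiple of 12 and 9 is a multiple of their lcm; here lcm(12, 9) = 12·9/gcd(12, 9) = 108/3 = 36, so 36 ∣ n. Since 6 ∣ 36, it follows that 6 ∣ n.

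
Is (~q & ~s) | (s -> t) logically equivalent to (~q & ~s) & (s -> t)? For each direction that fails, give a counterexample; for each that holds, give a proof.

The forward direction fails; the converse holds.

Converse. Assume the antecedent. If s is true, the antecedent cannot hold. If s is false, (~q & ~s) | (s -> t) reduces to true regardless of the other variables. Either way (~q & ~s) | (s -> t) holds.

Forward direction. This fails. Under s = T, t = T, q = F, the left side is true but the right side is false.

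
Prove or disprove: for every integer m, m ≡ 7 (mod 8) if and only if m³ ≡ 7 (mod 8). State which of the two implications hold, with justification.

Both implications hold.

(⟹) Suppose m ≡ 7 (mod 8). Write m = 8j + 7. Then (8j + 7)³ = 512j³ + 1344j² + 1176j + 343 = 8(64j³ + 168j² + 147j + 42) + 7, so m³ ≡ 7 (mod 8).

(⟸) For the converse, argue contrapositively. If m ≢ 7 (mod 8), then m is congruent to one of 0, 1, 2, 3, 4, 5, 6 modulo 8, and these give m³ ≡ 0, 1, 0, 3, 0, 5, 0 respectively — never 7.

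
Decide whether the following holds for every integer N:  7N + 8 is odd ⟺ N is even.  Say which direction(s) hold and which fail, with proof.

[⇒] This fails: N = 7 gives 7N + 8 = 57, which is odd, but 7 is odd, not even.

[⇐] This also fails: N = 4 is even, but 7N + 8 = 36 is even, not odd.

(⇒) fails and (⇐) fails.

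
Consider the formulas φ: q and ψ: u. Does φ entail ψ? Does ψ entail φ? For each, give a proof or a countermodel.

(⇒) This fails. Under q = T, u = F, the left side is true but the right side is false.

(⇐) This fails. Under q = F, u = T, the left side is false but the right side is true.

Both directions fail.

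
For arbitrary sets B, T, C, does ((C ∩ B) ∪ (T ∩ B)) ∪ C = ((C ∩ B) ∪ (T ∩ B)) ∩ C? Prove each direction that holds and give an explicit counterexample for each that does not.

The sets are not equal: only the reverse inclusion holds.

(⟹) This inclusion fails. Take B = {1}, T = {1}, C = ∅; then 1 ∈ ((C ∩ B) ∪ (T ∩ B)) ∪ C but 1 ∉ ((C ∩ B) ∪ (T ∩ B)) ∩ C.

(⟸) Let x ∈ ((C ∩ B) ∪ (T ∩ B)) ∩ C. Then either x ∈ B ∩ C and x ∉ T; or x ∈ B ∩ T ∩ C. In each case x ∈ ((C ∩ B) ∪ (T ∩ B)) ∪ C, so ((C ∩ B) ∪ (T ∩ B)) ∩ C ⊆ ((C ∩ B) ∪ (T ∩ B)) ∪ C.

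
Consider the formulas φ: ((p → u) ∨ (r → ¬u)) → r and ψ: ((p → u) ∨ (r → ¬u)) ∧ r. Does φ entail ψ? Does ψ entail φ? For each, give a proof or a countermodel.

(⟹) Assume the antecedent. If r is true, ((p → u) ∨ (r → ¬u)) ∧ r reduces to true regardless of the other variables. If r is false, the antecedent cannot hold. Either way ((p → u) ∨ (r → ¬u)) ∧ r holds.

(⟸) Assume the antecedent. If r is true, ((p → u) ∨ (r → ¬u)) → r reduces to true regardless of the other variables. If r is false, the antecedent cannot hold. Either way ((p → u) ∨ (r → ¬u)) → r holds.

Equivalent; both directions hold.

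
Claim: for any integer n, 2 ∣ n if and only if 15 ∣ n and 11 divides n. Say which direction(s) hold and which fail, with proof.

Neither direction holds.

[⇒] This fails: take n = 2. Certainly 2 ∣ 2, but 15 ∤ 2.

[⇐] This fails: take n = 165. Both 15 ∣ 165 and 11 ∣ 165, yet 165 is not a multiple of 2 (since 165 = 82·2 + 1), so 2 ∤ 165.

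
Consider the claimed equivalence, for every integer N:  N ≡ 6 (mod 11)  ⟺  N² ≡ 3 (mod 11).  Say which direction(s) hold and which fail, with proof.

Forward direction. Suppose N ≡ 6 (mod 11). Write N = 11j + 6. Then (11j + 6)² = 121j² + 132j + 36 = 11(11j² + 12j + 3) + 3, so N² ≡ 3 (mod 11).

Converse. This fails: take N = 5. Then 5² = 25 ≡ 3 (mod 11), yet 5 ≡ 5 (mod 11), not 6.

Only the forward direction holds.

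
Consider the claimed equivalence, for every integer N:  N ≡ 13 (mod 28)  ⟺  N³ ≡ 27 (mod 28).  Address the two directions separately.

(⇒) This fails: take N = 13. Then 13 ≡ 13 (mod 28), but 13³ = 2197 ≡ 13 (mod 28), not 27.

(⇐) This fails: take N = 3. Then 3³ = 27 ≡ 27 (mod 28), yet 3 ≡ 3 (mod 28), not 13.

Neither direction holds.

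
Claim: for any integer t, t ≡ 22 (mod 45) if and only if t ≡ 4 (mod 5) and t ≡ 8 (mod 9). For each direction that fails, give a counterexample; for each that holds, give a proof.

(→) This fails: t = 22 gives 22 ≡ 22 (mod 45) but 22 ≡ 2 (mod 5), so the conjunction on the right does not hold.

(←) This fails: t = 44 satisfies both congruences on the right (44 ≡ 4 mod 5 and 44 ≡ 8 mod 9) yet 44 ≡ 44 (mod 45), not 22.

Neither implication holds.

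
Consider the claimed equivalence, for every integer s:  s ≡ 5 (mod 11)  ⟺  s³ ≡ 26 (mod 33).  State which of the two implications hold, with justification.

(⇒) fails; (⇐) holds.

[⇒] This fails: take s = 16. Then 16 ≡ 5 (mod 11), but 16³ = 4096 ≡ 4 (mod 33), not 26.

[⇐] Conversely, the residues r modulo 33 with r³ ≡ 26 (mod 33) are exactly {5}, and each is ≡ 5 (mod 11).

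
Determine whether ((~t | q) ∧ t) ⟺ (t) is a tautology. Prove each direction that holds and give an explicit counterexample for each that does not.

(⇒) Assume the antecedent. If t is true, t reduces to true regardless of the other variables. If t is false, the antecedent cannot hold. Either way t holds.

(⇐) This fails. Under t = T, q = F, the left side is false but the right side is true.

The forward direction holds; the converse fails.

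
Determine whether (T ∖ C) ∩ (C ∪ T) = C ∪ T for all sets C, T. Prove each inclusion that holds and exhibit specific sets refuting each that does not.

Forward inclusion. Let x ∈ (T ∖ C) ∩ (C ∪ T). Then x ∈ T and x ∉ C, from which x ∈ C ∪ T.

Reverse inclusion. This inclusion fails. Take C = {1}, T = ∅; then 1 ∈ C ∪ T but 1 ∉ (T ∖ C) ∩ (C ∪ T).

(⊆) holds; (⊇) fails.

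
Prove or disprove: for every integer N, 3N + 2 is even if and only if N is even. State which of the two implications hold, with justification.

Both implications hold.

(→) Suppose 3N + 2 is even. Since 3 is odd, 3N and N have the same parity, so 3N + 2 ≡ N + 2 (mod 2). As 2 is even, 3N + 2 is even exactly when N is even. Thus N is even.

(←) Conversely, suppose N is even; write N = 2j. Then 3N + 2 = 3·(2j) + 2 = 2·3j + 2, which is even.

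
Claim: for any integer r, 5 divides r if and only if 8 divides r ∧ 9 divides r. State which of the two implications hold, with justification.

(⇒) This fails: take r = 5. Certainly 5 ∣ 5, but 8 ∤ 5.

(⇐) This fails: take r = 72. Both 8 ∣ 72 and 9 ∣ 72, yet 72 is not a multiple of 5 (since 72 = 14·5 + 2), so 5 ∤ 72.

Neither implication holds.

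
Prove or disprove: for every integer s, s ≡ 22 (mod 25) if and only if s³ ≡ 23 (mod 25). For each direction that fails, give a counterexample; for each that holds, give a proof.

(←) Suppose s³ ≡ 23 (mod 25). The only residue r in {0, …, 24} with r³ ≡ 23 (mod 25) is r = 22, so s ≡ 22 (mod 25).

(→) Suppose s ≡ 22 (mod 25). Write s = 25j + 22. Then (25j + 22)³ = 15625j³ + 41250j² + 36300j + 10648 = 25(625j³ + 1650j² + 1452j + 425) + 23, so s³ ≡ 23 (mod 25).

Equivalent; both directions hold.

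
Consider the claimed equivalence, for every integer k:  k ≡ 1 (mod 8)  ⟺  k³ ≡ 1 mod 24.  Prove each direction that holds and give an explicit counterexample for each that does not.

Only the converse holds.

(←) The residues r modulo 24 with r³ ≡ 1 (mod 24) are exactly {1}, and each is ≡ 1 (mod 8).

(→) This fails: take k = 9. Then 9 ≡ 1 (mod 8), but 9³ = 729 ≡ 9 (mod 24), not 1.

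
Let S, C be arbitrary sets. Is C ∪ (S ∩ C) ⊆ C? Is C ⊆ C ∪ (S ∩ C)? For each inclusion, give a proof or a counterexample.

Forward inclusion. Let x ∈ C ∪ (S ∩ C). Then either x ∈ C and x ∉ S; or x ∈ S ∩ C. In each case x ∈ C, so C ∪ (S ∩ C) ⊆ C.

Reverse inclusion. Let x ∈ C. Then either x ∈ C and x ∉ S; or x ∈ S ∩ C. In each case x ∈ C ∪ (S ∩ C), so C ⊆ C ∪ (S ∩ C).

The two sets are equal.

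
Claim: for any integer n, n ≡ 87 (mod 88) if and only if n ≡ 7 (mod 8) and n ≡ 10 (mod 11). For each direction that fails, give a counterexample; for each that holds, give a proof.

(←) If n ≡ 7 (mod 8) and n ≡ 10 (mod 11), then by the Chinese remainder theorem n ≡ 87 (mod 88). This is exactly n ≡ 87 (mod 88).

(→) Suppose n ≡ 87 (mod 88); write n = 88j + 87. Since 8 ∣ 88, reducing mod 8 gives n ≡ 87 ≡ 7 (mod 8); since 11 ∣ 88, reducing mod 11 gives n ≡ 87 ≡ 10 (mod 11).

Both directions hold; the statement is true.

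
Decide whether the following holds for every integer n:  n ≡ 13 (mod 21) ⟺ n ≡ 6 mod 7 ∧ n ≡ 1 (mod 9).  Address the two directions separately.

(⇐) If n ≡ 6 (mod 7) and n ≡ 1 (mod 9), then by the Chinese remainder theorem n ≡ 55 (mod 63). Since 55 ≡ 13 (mod 21) and 21 ∣ 63, we get n ≡ 13 (mod 21).

(⇒) This fails: n = 34 gives 34 ≡ 13 (mod 21) but 34 ≡ 7 (mod 9), so the conjunction on the right does not hold.

Only the converse holds.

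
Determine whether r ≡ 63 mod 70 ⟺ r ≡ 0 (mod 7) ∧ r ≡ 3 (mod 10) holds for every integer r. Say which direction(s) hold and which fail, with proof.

The biconditional holds.

[⇒] Suppose r ≡ 63 (mod 70); write r = 70j + 63. Since 7 ∣ 70, reducing mod 7 gives r ≡ 63 ≡ 0 (mod 7); since 10 ∣ 70, reducing mod 10 gives r ≡ 63 ≡ 3 (mod 10).

[⇐] Conversely, if r ≡ 0 (mod 7) and r ≡ 3 (mod 10), then by the Chinese remainder theorem r ≡ 63 (mod 70). This is exactly r ≡ 63 (mod 70).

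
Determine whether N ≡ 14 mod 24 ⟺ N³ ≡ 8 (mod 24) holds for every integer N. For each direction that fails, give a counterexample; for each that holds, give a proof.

Only the forward direction holds.

(⟸) This fails: take N = 2. Then 2³ = 8 ≡ 8 (mod 24), yet 2 ≡ 2 (mod 24), not 14.

(⟹) Suppose N ≡ 14 mod 24. Write N = 24j + 14. Then (24j + 14)³ = 13824j³ + 24192j² + 14112j + 2744 = 24(576j³ + 1008j² + 588j + 114) + 8, so N³ ≡ 8 (mod 24).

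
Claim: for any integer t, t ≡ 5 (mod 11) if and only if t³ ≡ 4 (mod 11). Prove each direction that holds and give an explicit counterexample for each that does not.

Equivalent; both directions hold.

Converse. Suppose t³ ≡ 4 (mod 11). The only residue r in {0, …, 10} with r³ ≡ 4 (mod 11) is r = 5, so t ≡ 5 (mod 11).

Forward direction. Suppose t ≡ 5 (mod 11). Write t = 11j + 5. Then (11j + 5)³ = 1331j³ + 1815j² + 825j + 125 = 11(121j³ + 165j² + 75j + 11) + 4, so t³ ≡ 4 (mod 11).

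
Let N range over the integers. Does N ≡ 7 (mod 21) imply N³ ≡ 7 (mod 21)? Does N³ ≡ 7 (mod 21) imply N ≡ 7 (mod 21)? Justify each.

Both directions hold.

[⇒] Suppose N ≡ 7 (mod 21). Write N = 21j + 7. Then (21j + 7)³ = 9261j³ + 9261j² + 3087j + 343 = 21(441j³ + 441j² + 147j + 16) + 7, so N³ ≡ 7 (mod 21).

[⇐] Conversely, suppose N³ ≡ 7 (mod 21). The only residue r in {0, …, 20} with r³ ≡ 7 (mod 21) is r = 7, so N ≡ 7 (mod 21).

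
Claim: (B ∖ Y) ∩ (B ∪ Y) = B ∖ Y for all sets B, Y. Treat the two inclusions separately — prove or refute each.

Both inclusions hold; the sets are equal.

Forward inclusion. Let x ∈ (B ∖ Y) ∩ (B ∪ Y). Then x ∈ B and x ∉ Y, from which x ∈ B ∖ Y.

Reverse inclusion. Let x ∈ B ∖ Y. Then x ∈ B and x ∉ Y, from which x ∈ (B ∖ Y) ∩ (B ∪ Y).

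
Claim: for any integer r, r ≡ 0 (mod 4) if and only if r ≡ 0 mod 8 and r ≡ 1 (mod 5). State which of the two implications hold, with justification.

(⇒) fails; (⇐) holds.

(⇒) This fails: r = 0 gives 0 ≡ 0 (mod 4) but 0 ≡ 0 (mod 5), so the conjunction on the right does not hold.

(⇐) Conversely, if r ≡ 0 (mod 8) and r ≡ 1 (mod 5), then by the Chinese remainder theorem r ≡ 16 (mod 40). Since 16 ≡ 0 (mod 4) and 4 ∣ 40, we get r ≡ 0 (mod 4).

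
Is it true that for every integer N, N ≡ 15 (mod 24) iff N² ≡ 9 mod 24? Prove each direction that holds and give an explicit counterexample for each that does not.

(→) Suppose N ≡ 15 (mod 24). Write N = 24j + 15. Then (24j + 15)² = 576j² + 720j + 225 = 24(24j² + 30j + 9) + 9, so N² ≡ 9 (mod 24).

(←) This fails: take N = 3. Then 3² = 9 ≡ 9 (mod 24), yet 3 ≡ 3 (mod 24), not 15.

Only the forward implication holds.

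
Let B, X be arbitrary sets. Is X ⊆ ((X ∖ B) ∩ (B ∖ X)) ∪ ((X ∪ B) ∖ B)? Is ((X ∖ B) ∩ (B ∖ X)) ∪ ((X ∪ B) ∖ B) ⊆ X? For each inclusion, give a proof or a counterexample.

(⊆) This inclusion fails. Take B = {1}, X = {1}; then 1 ∈ X but 1 ∉ ((X ∖ B) ∩ (B ∖ X)) ∪ ((X ∪ B) ∖ B).

(⊇) Let x ∈ ((X ∖ B) ∩ (B ∖ X)) ∪ ((X ∪ B) ∖ B). Then x ∈ X and x ∉ B, from which x ∈ X.

Only the reverse inclusion holds.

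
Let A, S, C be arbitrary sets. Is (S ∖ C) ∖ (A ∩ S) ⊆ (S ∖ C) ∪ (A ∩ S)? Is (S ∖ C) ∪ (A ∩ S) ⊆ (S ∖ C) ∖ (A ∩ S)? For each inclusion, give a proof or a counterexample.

The sets are not equal: only the forward inclusion holds.

(⟸) This inclusion fails. Take A = {1}, S = {1}, C = ∅; then 1 ∈ (S ∖ C) ∪ (A ∩ S) but 1 ∉ (S ∖ C) ∖ (A ∩ S).

(⟹) Let x ∈ (S ∖ C) ∖ (A ∩ S). Then x ∈ S and x ∉ A, C, from which x ∈ (S ∖ C) ∪ (A ∩ S).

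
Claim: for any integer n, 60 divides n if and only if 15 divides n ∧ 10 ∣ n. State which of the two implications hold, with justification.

(⟹) If 60 ∣ n, write n = 60q. Since 60 = 4·15, n = 15·(4q), so 15 ∣ n; and since 60 = 6·10, n = 10·(6q), so 10 ∣ n.

(⟸) This fails: take n = 30. Both 15 ∣ 30 and 10 ∣ 30, yet 30 is not a multiple of 60 (since 30 = 0·60 + 30), so 60 ∤ 30.

Not equivalent: only (⇒) holds.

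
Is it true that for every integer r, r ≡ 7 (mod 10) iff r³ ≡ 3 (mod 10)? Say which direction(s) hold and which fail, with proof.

(⇒) Suppose r ≡ 7 (mod 10). Write r = 10j + 7. Then (10j + 7)³ = 1000j³ + 2100j² + 1470j + 343 = 10(100j³ + 210j² + 147j + 34) + 3, so r³ ≡ 3 (mod 10).

(⇐) For the converse, argue contrapositively. If r ≢ 7 (mod 10), then r is congruent to one of 0, 1, 2, 3, 4, 5, 6, 8, 9 modulo 10, and these give r³ ≡ 0, 1, 8, 7, 4, 5, 6, 2, 9 respectively — never 3.

Equivalent; both directions hold.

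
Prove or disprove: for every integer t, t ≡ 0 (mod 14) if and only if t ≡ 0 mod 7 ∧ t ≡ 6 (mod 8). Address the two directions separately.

(⇐) If t ≡ 0 (mod 7) and t ≡ 6 (mod 8), then by the Chinese remainder theorem t ≡ 14 (mod 56). Since 14 ≡ 0 (mod 14) and 14 ∣ 56, we get t ≡ 0 (mod 14).

(⇒) This fails: t = 0 gives 0 ≡ 0 (mod 14) but 0 ≡ 0 (mod 8), so the conjunction on the right does not hold.

(⇒) fails; (⇐) holds.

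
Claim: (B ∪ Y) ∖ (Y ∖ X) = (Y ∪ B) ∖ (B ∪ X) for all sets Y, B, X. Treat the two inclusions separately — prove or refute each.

Neither inclusion holds.

(⊆) This inclusion fails. Take Y = ∅, B = {1}, X = ∅; then 1 ∈ (B ∪ Y) ∖ (Y ∖ X) but 1 ∉ (Y ∪ B) ∖ (B ∪ X).

(⊇) This inclusion fails. Take Y = {1}, B = ∅, X = ∅; then 1 ∈ (Y ∪ B) ∖ (B ∪ X) but 1 ∉ (B ∪ Y) ∖ (Y ∖ X).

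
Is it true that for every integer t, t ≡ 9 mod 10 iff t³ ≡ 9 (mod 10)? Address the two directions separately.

(←) Suppose t³ ≡ 9 (mod 10). The only residue r in {0, …, 9} with r³ ≡ 9 (mod 10) is r = 9, so t ≡ 9 (mod 10).

(→) Suppose t ≡ 9 mod 10. Write t = 10j + 9. Then (10j + 9)³ = 1000j³ + 2700j² + 2430j + 729 = 10(100j³ + 270j² + 243j + 72) + 9, so t³ ≡ 9 (mod 10).

The biconditional holds.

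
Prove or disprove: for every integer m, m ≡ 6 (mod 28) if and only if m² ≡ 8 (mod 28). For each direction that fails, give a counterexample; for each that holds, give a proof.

Not equivalent: only (⇒) holds.

Converse. This fails: take m = 8. Then 8² = 64 ≡ 8 (mod 28), yet 8 ≡ 8 (mod 28), not 6.

Forward direction. Suppose m ≡ 6 (mod 28). Write m = 28j + 6. Then (28j + 6)² = 784j² + 336j + 36 = 28(28j² + 12j + 1) + 8, so m² ≡ 8 (mod 28).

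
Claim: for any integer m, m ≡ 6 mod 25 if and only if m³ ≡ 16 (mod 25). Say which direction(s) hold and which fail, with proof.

Both implications hold.

(⟸) Suppose m³ ≡ 16 (mod 25). The only residue r in {0, …, 24} with r³ ≡ 16 (mod 25) is r = 6, so m ≡ 6 (mod 25).

(⟹) Suppose m ≡ 6 mod 25. Write m = 25j + 6. Then (25j + 6)³ = 15625j³ + 11250j² + 2700j + 216 = 25(625j³ + 450j² + 108j + 8) + 16, so m³ ≡ 16 (mod 25).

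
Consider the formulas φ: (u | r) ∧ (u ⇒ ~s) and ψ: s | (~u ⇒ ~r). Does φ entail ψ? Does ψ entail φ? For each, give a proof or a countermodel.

(⇒) This fails. Under s = F, r = T, u = F, the left side is true but the right side is false.

(⇐) This fails. Under s = F, r = F, u = F, the left side is false but the right side is true.

Neither implication holds.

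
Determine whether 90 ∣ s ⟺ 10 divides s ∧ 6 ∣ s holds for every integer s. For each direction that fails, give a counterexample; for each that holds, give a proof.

Only the forward implication holds.

(→) If 90 ∣ s, write s = 90q. Since 90 = 9·10, s = 10·(9q), so 10 ∣ s; and since 90 = 15·6, s = 6·(15q), so 6 ∣ s.

(←) This fails: take s = 30. Both 10 ∣ 30 and 6 ∣ 30, yet 30 is not a multiple of 90 (since 30 = 0·90 + 30), so 90 ∤ 30.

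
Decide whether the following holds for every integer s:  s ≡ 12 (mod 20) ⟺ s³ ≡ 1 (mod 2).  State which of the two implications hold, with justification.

(⟹) This fails: take s = 12. Then 12 ≡ 12 (mod 20), but 12³ = 1728 ≡ 0 (mod 2), not 1.

(⟸) This fails: take s = 1. Then 1³ = 1 ≡ 1 (mod 2), yet 1 ≡ 1 (mod 20), not 12.

Neither direction holds.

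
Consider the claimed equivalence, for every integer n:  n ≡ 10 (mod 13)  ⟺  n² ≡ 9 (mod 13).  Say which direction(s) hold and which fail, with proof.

[⇒] Suppose n ≡ 10 (mod 13). Write n = 13j + 10. Then (13j + 10)² = 169j² + 260j + 100 = 13(13j² + 20j + 7) + 9, so n² ≡ 9 (mod 13).

[⇐] This fails: take n = 3. Then 3² = 9 ≡ 9 (mod 13), yet 3 ≡ 3 (mod 13), not 10.

Not equivalent: only (⇒) holds.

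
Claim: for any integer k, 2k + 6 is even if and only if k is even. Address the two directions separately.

(⇒) fails; (⇐) holds.

(⟹) This fails: take k = 5. Then 2k + 6 = 16, which is even, yet k = 5 is odd, not even.

(⟸) Suppose k is even. Since 2 is even, 2k is even for every k, so 2k + 6 has the same parity as 6, which is even. Hence 2k + 6 is even.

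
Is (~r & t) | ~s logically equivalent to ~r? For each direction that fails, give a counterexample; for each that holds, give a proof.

(⇒) fails and (⇐) fails.

(⇒) This fails. Under r = T, t = F, s = F, the left side is true but the right side is false.

(⇐) This fails. Under r = F, t = F, s = T, the left side is false but the right side is true.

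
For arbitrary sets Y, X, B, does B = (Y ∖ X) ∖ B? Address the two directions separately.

(⟹) This inclusion fails. Take Y = ∅, X = ∅, B = {1}; then 1 ∈ B but 1 ∉ (Y ∖ X) ∖ B.

(⟸) This inclusion fails. Take Y = {1}, X = ∅, B = ∅; then 1 ∈ (Y ∖ X) ∖ B but 1 ∉ B.

Neither inclusion holds.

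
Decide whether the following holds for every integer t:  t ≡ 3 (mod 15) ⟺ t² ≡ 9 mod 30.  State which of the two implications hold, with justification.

[⇒] This fails: take t = 18. Then 18 ≡ 3 (mod 15), but 18² = 324 ≡ 24 (mod 30), not 9.

[⇐] This fails: take t = 27. Then 27² = 729 ≡ 9 (mod 30), yet 27 ≡ 12 (mod 15), not 3.

Neither direction holds.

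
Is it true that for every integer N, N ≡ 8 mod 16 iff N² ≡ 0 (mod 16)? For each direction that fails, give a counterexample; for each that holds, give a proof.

(→) Suppose N ≡ 8 mod 16. Write N = 16j + 8. Then (16j + 8)² = 256j² + 256j + 64 = 16(16j² + 16j + 4) + 0, so N² ≡ 0 (mod 16).

(←) This fails: take N = 0. Then 0² = 0 ≡ 0 (mod 16), yet 0 ≡ 0 (mod 16), not 8.

Only the forward direction holds.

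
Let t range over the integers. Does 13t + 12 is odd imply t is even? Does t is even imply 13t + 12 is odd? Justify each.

Both directions fail.

Forward direction. This fails: t = 5 gives 13t + 12 = 77, which is odd, but 5 is odd, not even.

Converse. This also fails: t = 0 is even, but 13t + 12 = 12 is even, not odd.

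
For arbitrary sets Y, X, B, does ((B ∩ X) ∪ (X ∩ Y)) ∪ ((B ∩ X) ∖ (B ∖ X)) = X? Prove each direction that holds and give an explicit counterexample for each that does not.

(⟹) Let x ∈ ((B ∩ X) ∪ (X ∩ Y)) ∪ ((B ∩ X) ∖ (B ∖ X)). Then either x ∈ Y ∩ X and x ∉ B; or x ∈ X ∩ B and x ∉ Y; or x ∈ Y ∩ X ∩ B. In each case x ∈ X, so ((B ∩ X) ∪ (X ∩ Y)) ∪ ((B ∩ X) ∖ (B ∖ X)) ⊆ X.

(⟸) This inclusion fails. Take Y = ∅, X = {1}, B = ∅; then 1 ∈ X but 1 ∉ ((B ∩ X) ∪ (X ∩ Y)) ∪ ((B ∩ X) ∖ (B ∖ X)).

The sets are not equal: only the forward inclusion holds.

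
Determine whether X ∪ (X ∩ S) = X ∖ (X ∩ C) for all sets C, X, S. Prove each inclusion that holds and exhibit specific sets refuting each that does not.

Only the reverse inclusion holds.

(⟹) This inclusion fails. Take C = {1}, X = {1}, S = ∅; then 1 ∈ X ∪ (X ∩ S) but 1 ∉ X ∖ (X ∩ C).

(⟸) Let x ∈ X ∖ (X ∩ C). Then either x ∈ X and x ∉ C, S; or x ∈ X ∩ S and x ∉ C. In each case x ∈ X ∪ (X ∩ S), so X ∖ (X ∩ C) ⊆ X ∪ (X ∩ S).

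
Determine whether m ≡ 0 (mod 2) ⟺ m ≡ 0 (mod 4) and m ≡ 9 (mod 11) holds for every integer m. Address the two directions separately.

Not equivalent: only (⇐) holds.

(→) This fails: m = 0 gives 0 ≡ 0 (mod 2) but 0 ≡ 0 (mod 11), so the conjunction on the right does not hold.

(←) Conversely, if m ≡ 0 (mod 4) and m ≡ 9 (mod 11), then by the Chinese remainder theorem m ≡ 20 (mod 44). Since 20 ≡ 0 (mod 2) and 2 ∣ 44, we get m ≡ 0 (mod 2).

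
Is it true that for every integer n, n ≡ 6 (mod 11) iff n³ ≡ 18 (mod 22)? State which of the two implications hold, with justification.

(⇒) fails; (⇐) holds.

Forward direction. This fails: take n = 17. Then 17 ≡ 6 (mod 11), but 17³ = 4913 ≡ 7 (mod 22), not 18.

Converse. The residues r modulo 22 with r³ ≡ 18 (mod 22) are exactly {6}, and each is ≡ 6 (mod 11).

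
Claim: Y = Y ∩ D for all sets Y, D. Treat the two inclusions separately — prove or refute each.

(⊆) This inclusion fails. Take Y = {1}, D = ∅; then 1 ∈ Y but 1 ∉ Y ∩ D.

(⊇) Let x ∈ Y ∩ D. Then x ∈ Y ∩ D, from which x ∈ Y.

The sets are not equal: only the reverse inclusion holds.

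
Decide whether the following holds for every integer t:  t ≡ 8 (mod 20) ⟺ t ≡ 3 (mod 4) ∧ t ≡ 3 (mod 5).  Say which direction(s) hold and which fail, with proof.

(⟹) This fails: t = 8 gives 8 ≡ 8 (mod 20) but 8 ≡ 0 (mod 4), so the conjunction on the right does not hold.

(⟸) This fails: t = 3 satisfies both congruences on the right (3 ≡ 3 mod 4 and 3 ≡ 3 mod 5) yet 3 ≡ 3 (mod 20), not 8.

Neither direction holds.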